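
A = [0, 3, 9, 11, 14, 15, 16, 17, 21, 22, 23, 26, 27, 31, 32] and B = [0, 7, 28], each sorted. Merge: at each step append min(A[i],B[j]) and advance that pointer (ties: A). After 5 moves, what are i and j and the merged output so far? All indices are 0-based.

i=3, j=2, merged so far=[0, 0, 3, 7, 9]

i=0 j=0: A[i]=0<=B[j]=0 take 0, i++
i=1 j=0: A[i]=3>B[j]=0 take 0, j++
i=1 j=1: A[i]=3<=B[j]=7 take 3, i++
i=2 j=1: A[i]=9>B[j]=7 take 7, j++
i=2 j=2: A[i]=9<=B[j]=28 take 9, i++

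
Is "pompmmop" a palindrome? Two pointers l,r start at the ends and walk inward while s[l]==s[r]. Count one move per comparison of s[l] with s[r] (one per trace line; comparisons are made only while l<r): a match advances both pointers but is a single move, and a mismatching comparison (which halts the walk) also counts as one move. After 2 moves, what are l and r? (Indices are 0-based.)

l=2, r=5

[0,7] 'p'=='p' → l++,r--
[1,6] 'o'=='o' → l++,r--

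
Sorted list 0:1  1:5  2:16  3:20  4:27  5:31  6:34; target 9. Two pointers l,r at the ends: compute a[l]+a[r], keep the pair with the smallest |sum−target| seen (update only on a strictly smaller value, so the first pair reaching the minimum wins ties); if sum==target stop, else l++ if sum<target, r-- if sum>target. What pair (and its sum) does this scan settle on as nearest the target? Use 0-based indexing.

[0,6] 1+34=35 d=26 * → r--
[0,5] 1+31=32 d=23 * → r--
[0,4] 1+27=28 d=19 * → r--
[0,3] 1+20=21 d=12 * → r--
[0,2] 1+16=17 d=8 * → r--
[0,1] 1+5=6 d=3 * → l++

pair (1, 5) with sum 6 (|Δ|=3)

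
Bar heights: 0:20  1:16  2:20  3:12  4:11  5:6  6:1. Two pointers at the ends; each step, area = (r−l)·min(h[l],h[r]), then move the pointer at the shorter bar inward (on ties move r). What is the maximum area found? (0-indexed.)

max area = 44

l=0 r=6: min(20,1)*6=6 best=6 *, r--
l=0 r=5: min(20,6)*5=30 best=30 *, r--
l=0 r=4: min(20,11)*4=44 best=44 *, r--
l=0 r=3: min(20,12)*3=36 best=44, r--
l=0 r=2: min(20,20)*2=40 best=44, r--
l=0 r=1: min(20,16)*1=16 best=44, r--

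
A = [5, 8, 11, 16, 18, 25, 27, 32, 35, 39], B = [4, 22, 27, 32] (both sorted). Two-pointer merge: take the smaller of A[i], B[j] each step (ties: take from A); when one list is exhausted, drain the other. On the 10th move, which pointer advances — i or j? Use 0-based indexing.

j

[i=0,j=0] A[i]=5>B[j]=4 take 4 → j++
[i=0,j=1] A[i]=5<=B[j]=22 take 5 → i++
[i=1,j=1] A[i]=8<=B[j]=22 take 8 → i++
[i=2,j=1] A[i]=11<=B[j]=22 take 11 → i++
[i=3,j=1] A[i]=16<=B[j]=22 take 16 → i++
[i=4,j=1] A[i]=18<=B[j]=22 take 18 → i++
[i=5,j=1] A[i]=25>B[j]=22 take 22 → j++
[i=5,j=2] A[i]=25<=B[j]=27 take 25 → i++
[i=6,j=2] A[i]=27<=B[j]=27 take 27 → i++
[i=7,j=2] A[i]=32>B[j]=27 take 27 → j++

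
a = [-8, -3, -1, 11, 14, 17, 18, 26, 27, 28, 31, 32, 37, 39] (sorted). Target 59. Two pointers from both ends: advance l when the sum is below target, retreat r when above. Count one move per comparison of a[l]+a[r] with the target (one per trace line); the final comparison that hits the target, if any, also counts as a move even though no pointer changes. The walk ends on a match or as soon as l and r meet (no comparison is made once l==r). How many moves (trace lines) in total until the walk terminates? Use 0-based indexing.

l=0 r=13: -8+39=31 <59, l++
l=1 r=13: -3+39=36 <59, l++
l=2 r=13: -1+39=38 <59, l++
l=3 r=13: 11+39=50 <59, l++
l=4 r=13: 14+39=53 <59, l++
l=5 r=13: 17+39=56 <59, l++
l=6 r=13: 18+39=57 <59, l++
l=7 r=13: 26+39=65 >59, r--
l=7 r=12: 26+37=63 >59, r--
l=7 r=11: 26+32=58 <59, l++
l=8 r=11: 27+32=59, found

11 moves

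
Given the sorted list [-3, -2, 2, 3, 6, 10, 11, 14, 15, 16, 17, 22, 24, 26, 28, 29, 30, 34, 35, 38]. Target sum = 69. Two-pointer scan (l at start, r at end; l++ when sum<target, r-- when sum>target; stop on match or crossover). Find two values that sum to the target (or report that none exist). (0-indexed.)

[0,19] -3+38=35 <69 → l++
[1,19] -2+38=36 <69 → l++
[2,19] 2+38=40 <69 → l++
[3,19] 3+38=41 <69 → l++
[4,19] 6+38=44 <69 → l++
[5,19] 10+38=48 <69 → l++
[6,19] 11+38=49 <69 → l++
[7,19] 14+38=52 <69 → l++
[8,19] 15+38=53 <69 → l++
[9,19] 16+38=54 <69 → l++
[10,19] 17+38=55 <69 → l++
[11,19] 22+38=60 <69 → l++
[12,19] 24+38=62 <69 → l++
[13,19] 26+38=64 <69 → l++
[14,19] 28+38=66 <69 → l++
[15,19] 29+38=67 <69 → l++
[16,19] 30+38=68 <69 → l++
[17,19] 34+38=72 >69 → r--
[17,18] 34+35=69 → found

(34, 35)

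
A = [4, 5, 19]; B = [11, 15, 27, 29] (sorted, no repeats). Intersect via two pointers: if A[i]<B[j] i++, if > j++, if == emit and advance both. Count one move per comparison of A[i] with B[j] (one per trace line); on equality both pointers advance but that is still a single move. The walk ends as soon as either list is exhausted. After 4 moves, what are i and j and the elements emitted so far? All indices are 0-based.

i=0 j=0: 4<11, i++
i=1 j=0: 5<11, i++
i=2 j=0: 19>11, j++
i=2 j=1: 19>15, j++

i=2, j=2, emitted=[]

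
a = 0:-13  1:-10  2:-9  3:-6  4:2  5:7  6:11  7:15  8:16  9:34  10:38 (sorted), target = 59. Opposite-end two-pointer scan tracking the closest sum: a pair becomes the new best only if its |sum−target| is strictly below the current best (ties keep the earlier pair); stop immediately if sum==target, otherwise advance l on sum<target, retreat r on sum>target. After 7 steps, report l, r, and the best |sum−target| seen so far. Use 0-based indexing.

l=7, r=10, best |Δ|=10

[0,10] -13+38=25 d=34 * → l++
[1,10] -10+38=28 d=31 * → l++
[2,10] -9+38=29 d=30 * → l++
[3,10] -6+38=32 d=27 * → l++
[4,10] 2+38=40 d=19 * → l++
[5,10] 7+38=45 d=14 * → l++
[6,10] 11+38=49 d=10 * → l++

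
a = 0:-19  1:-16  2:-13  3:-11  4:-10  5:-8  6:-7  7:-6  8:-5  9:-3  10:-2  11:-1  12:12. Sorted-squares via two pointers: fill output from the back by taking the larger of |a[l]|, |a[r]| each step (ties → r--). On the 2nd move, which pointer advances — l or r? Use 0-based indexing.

[0,12] |-19|>|12| out[12]=361 → l++
[1,12] |-16|>|12| out[11]=256 → l++

l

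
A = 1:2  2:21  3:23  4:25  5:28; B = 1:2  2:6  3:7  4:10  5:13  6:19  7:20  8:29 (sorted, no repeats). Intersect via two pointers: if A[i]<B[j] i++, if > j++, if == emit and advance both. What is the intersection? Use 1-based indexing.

i=1 j=1: 2==2 emit, i++,j++
i=2 j=2: 21>6, j++
i=2 j=3: 21>7, j++
i=2 j=4: 21>10, j++
i=2 j=5: 21>13, j++
i=2 j=6: 21>19, j++
i=2 j=7: 21>20, j++
i=2 j=8: 21<29, i++
i=3 j=8: 23<29, i++
i=4 j=8: 25<29, i++
i=5 j=8: 28<29, i++

intersection = [2]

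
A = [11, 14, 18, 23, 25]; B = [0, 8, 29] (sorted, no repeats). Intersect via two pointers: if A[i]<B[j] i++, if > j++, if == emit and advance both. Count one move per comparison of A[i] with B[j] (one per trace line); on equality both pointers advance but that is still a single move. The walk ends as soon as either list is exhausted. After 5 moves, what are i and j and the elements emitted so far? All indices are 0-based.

i=3, j=2, emitted=[]

i=0 j=0: 11>0, j++
i=0 j=1: 11>8, j++
i=0 j=2: 11<29, i++
i=1 j=2: 14<29, i++
i=2 j=2: 18<29, i++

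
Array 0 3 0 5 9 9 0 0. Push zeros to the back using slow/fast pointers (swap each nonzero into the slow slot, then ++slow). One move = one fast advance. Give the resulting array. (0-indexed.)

slow=0 fast=0: a[fast]=0, fast++
slow=0 fast=1: a[fast]=3≠0 swap→a[0]=3, slow++,fast++
slow=1 fast=2: a[fast]=0, fast++
slow=1 fast=3: a[fast]=5≠0 swap→a[1]=5, slow++,fast++
slow=2 fast=4: a[fast]=9≠0 swap→a[2]=9, slow++,fast++
slow=3 fast=5: a[fast]=9≠0 swap→a[3]=9, slow++,fast++
slow=4 fast=6: a[fast]=0, fast++
slow=4 fast=7: a[fast]=0, fast++

[3, 5, 9, 9, 0, 0, 0, 0]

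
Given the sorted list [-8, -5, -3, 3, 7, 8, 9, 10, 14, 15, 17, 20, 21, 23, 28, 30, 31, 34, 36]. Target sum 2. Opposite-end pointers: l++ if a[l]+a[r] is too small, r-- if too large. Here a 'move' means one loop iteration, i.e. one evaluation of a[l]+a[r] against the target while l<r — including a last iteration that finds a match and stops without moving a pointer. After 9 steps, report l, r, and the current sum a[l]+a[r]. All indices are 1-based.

l=1, r=10, sum=7

[1,19] -8+36=28 >2 → r--
[1,18] -8+34=26 >2 → r--
[1,17] -8+31=23 >2 → r--
[1,16] -8+30=22 >2 → r--
[1,15] -8+28=20 >2 → r--
[1,14] -8+23=15 >2 → r--
[1,13] -8+21=13 >2 → r--
[1,12] -8+20=12 >2 → r--
[1,11] -8+17=9 >2 → r--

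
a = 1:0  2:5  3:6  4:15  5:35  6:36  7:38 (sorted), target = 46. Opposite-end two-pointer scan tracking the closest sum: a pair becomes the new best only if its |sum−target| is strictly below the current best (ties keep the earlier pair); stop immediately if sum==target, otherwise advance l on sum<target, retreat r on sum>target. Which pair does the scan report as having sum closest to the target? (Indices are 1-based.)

pair (6, 38) with sum 44 (|Δ|=2)

[1,7] 0+38=38 d=8 * → l++
[2,7] 5+38=43 d=3 * → l++
[3,7] 6+38=44 d=2 * → l++
[4,7] 15+38=53 d=7 → r--
[4,6] 15+36=51 d=5 → r--
[4,5] 15+35=50 d=4 → r--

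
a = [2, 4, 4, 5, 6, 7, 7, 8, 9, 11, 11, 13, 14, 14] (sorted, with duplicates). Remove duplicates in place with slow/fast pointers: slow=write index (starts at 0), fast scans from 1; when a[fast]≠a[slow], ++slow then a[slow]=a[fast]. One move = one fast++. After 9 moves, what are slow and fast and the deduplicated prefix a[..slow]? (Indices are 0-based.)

(s=0,f=1) a[fast]=4≠a[slow]=2 write a[1]=4 → slow++,fast++
(s=1,f=2) a[fast]=4=a[slow] dup → fast++
(s=1,f=3) a[fast]=5≠a[slow]=4 write a[2]=5 → slow++,fast++
(s=2,f=4) a[fast]=6≠a[slow]=5 write a[3]=6 → slow++,fast++
(s=3,f=5) a[fast]=7≠a[slow]=6 write a[4]=7 → slow++,fast++
(s=4,f=6) a[fast]=7=a[slow] dup → fast++
(s=4,f=7) a[fast]=8≠a[slow]=7 write a[5]=8 → slow++,fast++
(s=5,f=8) a[fast]=9≠a[slow]=8 write a[6]=9 → slow++,fast++
(s=6,f=9) a[fast]=11≠a[slow]=9 write a[7]=11 → slow++,fast++

slow=7, fast=10, prefix=[2, 4, 5, 6, 7, 8, 9, 11]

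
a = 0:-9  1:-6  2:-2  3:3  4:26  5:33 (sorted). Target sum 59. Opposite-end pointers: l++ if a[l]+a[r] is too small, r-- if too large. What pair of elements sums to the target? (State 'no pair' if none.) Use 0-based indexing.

(26, 33)

l=0 r=5: -9+33=24 <59, l++
l=1 r=5: -6+33=27 <59, l++
l=2 r=5: -2+33=31 <59, l++
l=3 r=5: 3+33=36 <59, l++
l=4 r=5: 26+33=59, found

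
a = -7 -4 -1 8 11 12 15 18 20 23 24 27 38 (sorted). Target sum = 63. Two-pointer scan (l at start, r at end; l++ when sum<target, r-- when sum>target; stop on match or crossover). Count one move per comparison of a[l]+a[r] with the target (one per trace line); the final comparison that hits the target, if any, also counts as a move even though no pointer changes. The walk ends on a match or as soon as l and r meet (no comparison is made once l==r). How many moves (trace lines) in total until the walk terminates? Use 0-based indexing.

l=0 r=12: -7+38=31 <63, l++
l=1 r=12: -4+38=34 <63, l++
l=2 r=12: -1+38=37 <63, l++
l=3 r=12: 8+38=46 <63, l++
l=4 r=12: 11+38=49 <63, l++
l=5 r=12: 12+38=50 <63, l++
l=6 r=12: 15+38=53 <63, l++
l=7 r=12: 18+38=56 <63, l++
l=8 r=12: 20+38=58 <63, l++
l=9 r=12: 23+38=61 <63, l++
l=10 r=12: 24+38=62 <63, l++
l=11 r=12: 27+38=65 >63, r--

12 moves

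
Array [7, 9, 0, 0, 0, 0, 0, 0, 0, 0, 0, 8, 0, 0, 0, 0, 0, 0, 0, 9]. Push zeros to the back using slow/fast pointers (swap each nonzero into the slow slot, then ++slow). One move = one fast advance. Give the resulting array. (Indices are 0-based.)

slow=0 fast=0: a[fast]=7≠0 swap→a[0]=7, slow++,fast++
slow=1 fast=1: a[fast]=9≠0 swap→a[1]=9, slow++,fast++
slow=2 fast=2: a[fast]=0, fast++
slow=2 fast=3: a[fast]=0, fast++
slow=2 fast=4: a[fast]=0, fast++
slow=2 fast=5: a[fast]=0, fast++
slow=2 fast=6: a[fast]=0, fast++
slow=2 fast=7: a[fast]=0, fast++
slow=2 fast=8: a[fast]=0, fast++
slow=2 fast=9: a[fast]=0, fast++
slow=2 fast=10: a[fast]=0, fast++
slow=2 fast=11: a[fast]=8≠0 swap→a[2]=8, slow++,fast++
slow=3 fast=12: a[fast]=0, fast++
slow=3 fast=13: a[fast]=0, fast++
slow=3 fast=14: a[fast]=0, fast++
slow=3 fast=15: a[fast]=0, fast++
slow=3 fast=16: a[fast]=0, fast++
slow=3 fast=17: a[fast]=0, fast++
slow=3 fast=18: a[fast]=0, fast++
slow=3 fast=19: a[fast]=9≠0 swap→a[3]=9, slow++,fast++

[7, 9, 8, 9, 0, 0, 0, 0, 0, 0, 0, 0, 0, 0, 0, 0, 0, 0, 0, 0]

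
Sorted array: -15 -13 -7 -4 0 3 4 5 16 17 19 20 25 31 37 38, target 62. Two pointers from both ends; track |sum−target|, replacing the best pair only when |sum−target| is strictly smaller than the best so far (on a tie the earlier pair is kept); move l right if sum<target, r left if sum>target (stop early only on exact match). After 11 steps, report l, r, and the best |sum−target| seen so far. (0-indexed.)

l=0 r=15: -15+38=23 d=39 *, l++
l=1 r=15: -13+38=25 d=37 *, l++
l=2 r=15: -7+38=31 d=31 *, l++
l=3 r=15: -4+38=34 d=28 *, l++
l=4 r=15: 0+38=38 d=24 *, l++
l=5 r=15: 3+38=41 d=21 *, l++
l=6 r=15: 4+38=42 d=20 *, l++
l=7 r=15: 5+38=43 d=19 *, l++
l=8 r=15: 16+38=54 d=8 *, l++
l=9 r=15: 17+38=55 d=7 *, l++
l=10 r=15: 19+38=57 d=5 *, l++

l=11, r=15, best |Δ|=5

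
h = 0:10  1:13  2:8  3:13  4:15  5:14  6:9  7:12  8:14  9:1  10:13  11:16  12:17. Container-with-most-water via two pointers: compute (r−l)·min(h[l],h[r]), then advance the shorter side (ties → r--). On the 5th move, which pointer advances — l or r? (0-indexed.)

[0,12] min(10,17)*12=120 best=120 * → l++
[1,12] min(13,17)*11=143 best=143 * → l++
[2,12] min(8,17)*10=80 best=143 → l++
[3,12] min(13,17)*9=117 best=143 → l++
[4,12] min(15,17)*8=120 best=143 → l++

l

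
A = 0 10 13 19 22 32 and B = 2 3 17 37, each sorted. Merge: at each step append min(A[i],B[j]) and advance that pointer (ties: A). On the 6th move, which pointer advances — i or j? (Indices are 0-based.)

[i=0,j=0] A[i]=0<=B[j]=2 take 0 → i++
[i=1,j=0] A[i]=10>B[j]=2 take 2 → j++
[i=1,j=1] A[i]=10>B[j]=3 take 3 → j++
[i=1,j=2] A[i]=10<=B[j]=17 take 10 → i++
[i=2,j=2] A[i]=13<=B[j]=17 take 13 → i++
[i=3,j=2] A[i]=19>B[j]=17 take 17 → j++

j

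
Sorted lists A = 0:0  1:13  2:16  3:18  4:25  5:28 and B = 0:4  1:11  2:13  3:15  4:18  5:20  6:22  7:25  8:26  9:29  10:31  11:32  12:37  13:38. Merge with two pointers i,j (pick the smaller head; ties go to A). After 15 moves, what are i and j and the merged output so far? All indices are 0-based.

i=0 j=0: A[i]=0<=B[j]=4 take 0, i++
i=1 j=0: A[i]=13>B[j]=4 take 4, j++
i=1 j=1: A[i]=13>B[j]=11 take 11, j++
i=1 j=2: A[i]=13<=B[j]=13 take 13, i++
i=2 j=2: A[i]=16>B[j]=13 take 13, j++
i=2 j=3: A[i]=16>B[j]=15 take 15, j++
i=2 j=4: A[i]=16<=B[j]=18 take 16, i++
i=3 j=4: A[i]=18<=B[j]=18 take 18, i++
i=4 j=4: A[i]=25>B[j]=18 take 18, j++
i=4 j=5: A[i]=25>B[j]=20 take 20, j++
i=4 j=6: A[i]=25>B[j]=22 take 22, j++
i=4 j=7: A[i]=25<=B[j]=25 take 25, i++
i=5 j=7: A[i]=28>B[j]=25 take 25, j++
i=5 j=8: A[i]=28>B[j]=26 take 26, j++
i=5 j=9: A[i]=28<=B[j]=29 take 28, i++

i=6, j=9, merged so far=[0, 4, 11, 13, 13, 15, 16, 18, 18, 20, 22, 25, 25, 26, 28]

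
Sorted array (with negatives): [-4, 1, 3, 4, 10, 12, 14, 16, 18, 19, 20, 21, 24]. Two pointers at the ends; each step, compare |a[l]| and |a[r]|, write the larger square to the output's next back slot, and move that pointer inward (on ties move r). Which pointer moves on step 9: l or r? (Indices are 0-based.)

l=0 r=12: |-4|<=|24| out[12]=576, r--
l=0 r=11: |-4|<=|21| out[11]=441, r--
l=0 r=10: |-4|<=|20| out[10]=400, r--
l=0 r=9: |-4|<=|19| out[9]=361, r--
l=0 r=8: |-4|<=|18| out[8]=324, r--
l=0 r=7: |-4|<=|16| out[7]=256, r--
l=0 r=6: |-4|<=|14| out[6]=196, r--
l=0 r=5: |-4|<=|12| out[5]=144, r--
l=0 r=4: |-4|<=|10| out[4]=100, r--

r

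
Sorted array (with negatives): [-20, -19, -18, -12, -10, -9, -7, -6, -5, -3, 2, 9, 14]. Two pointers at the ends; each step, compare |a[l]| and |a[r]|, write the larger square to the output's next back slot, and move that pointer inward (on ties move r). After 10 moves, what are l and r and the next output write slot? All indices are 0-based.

l=8, r=10, next write slot=2

l=0 r=12: |-20|>|14| out[12]=400, l++
l=1 r=12: |-19|>|14| out[11]=361, l++
l=2 r=12: |-18|>|14| out[10]=324, l++
l=3 r=12: |-12|<=|14| out[9]=196, r--
l=3 r=11: |-12|>|9| out[8]=144, l++
l=4 r=11: |-10|>|9| out[7]=100, l++
l=5 r=11: |-9|<=|9| out[6]=81, r--
l=5 r=10: |-9|>|2| out[5]=81, l++
l=6 r=10: |-7|>|2| out[4]=49, l++
l=7 r=10: |-6|>|2| out[3]=36, l++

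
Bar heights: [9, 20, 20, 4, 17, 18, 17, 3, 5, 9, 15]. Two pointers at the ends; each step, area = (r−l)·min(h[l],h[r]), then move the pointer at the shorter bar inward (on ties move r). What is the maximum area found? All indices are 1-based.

l=1 r=11: min(9,15)*10=90 best=90 *, l++
l=2 r=11: min(20,15)*9=135 best=135 *, r--
l=2 r=10: min(20,9)*8=72 best=135, r--
l=2 r=9: min(20,5)*7=35 best=135, r--
l=2 r=8: min(20,3)*6=18 best=135, r--
l=2 r=7: min(20,17)*5=85 best=135, r--
l=2 r=6: min(20,18)*4=72 best=135, r--
l=2 r=5: min(20,17)*3=51 best=135, r--
l=2 r=4: min(20,4)*2=8 best=135, r--
l=2 r=3: min(20,20)*1=20 best=135, r--

max area = 135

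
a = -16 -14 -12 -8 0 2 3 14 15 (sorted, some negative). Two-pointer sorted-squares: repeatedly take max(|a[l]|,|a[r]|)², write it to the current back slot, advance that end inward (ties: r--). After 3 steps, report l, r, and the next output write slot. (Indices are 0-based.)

[0,8] |-16|>|15| out[8]=256 → l++
[1,8] |-14|<=|15| out[7]=225 → r--
[1,7] |-14|<=|14| out[6]=196 → r--

l=1, r=6, next write slot=5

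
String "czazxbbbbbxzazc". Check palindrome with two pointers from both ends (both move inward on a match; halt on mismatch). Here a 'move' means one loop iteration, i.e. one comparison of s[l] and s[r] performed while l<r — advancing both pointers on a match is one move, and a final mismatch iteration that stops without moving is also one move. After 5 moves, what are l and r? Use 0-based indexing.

l=5, r=9

[0,14] 'c'=='c' → l++,r--
[1,13] 'z'=='z' → l++,r--
[2,12] 'a'=='a' → l++,r--
[3,11] 'z'=='z' → l++,r--
[4,10] 'x'=='x' → l++,r--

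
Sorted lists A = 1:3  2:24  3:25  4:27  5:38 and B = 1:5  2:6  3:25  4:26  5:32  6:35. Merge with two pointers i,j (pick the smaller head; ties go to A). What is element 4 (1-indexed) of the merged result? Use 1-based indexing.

merged[4] = 24

[i=1,j=1] A[i]=3<=B[j]=5 take 3 → i++
[i=2,j=1] A[i]=24>B[j]=5 take 5 → j++
[i=2,j=2] A[i]=24>B[j]=6 take 6 → j++
[i=2,j=3] A[i]=24<=B[j]=25 take 24 → i++
[i=3,j=3] A[i]=25<=B[j]=25 take 25 → i++
[i=4,j=3] A[i]=27>B[j]=25 take 25 → j++
[i=4,j=4] A[i]=27>B[j]=26 take 26 → j++
[i=4,j=5] A[i]=27<=B[j]=32 take 27 → i++
[i=5,j=5] A[i]=38>B[j]=32 take 32 → j++
[i=5,j=6] A[i]=38>B[j]=35 take 35 → j++
[i=5,j=7] B done, take A[i]=38 → i++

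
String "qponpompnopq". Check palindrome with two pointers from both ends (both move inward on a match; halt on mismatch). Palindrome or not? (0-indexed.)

not a palindrome (mismatch at 5,6)

[0,11] 'q'=='q' → l++,r--
[1,10] 'p'=='p' → l++,r--
[2,9] 'o'=='o' → l++,r--
[3,8] 'n'=='n' → l++,r--
[4,7] 'p'=='p' → l++,r--
[5,6] 'o'!='m' → stop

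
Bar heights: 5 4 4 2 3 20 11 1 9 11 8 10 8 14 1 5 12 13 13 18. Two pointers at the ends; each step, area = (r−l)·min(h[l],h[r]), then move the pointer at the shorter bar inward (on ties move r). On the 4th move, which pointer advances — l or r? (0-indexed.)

l=0 r=19: min(5,18)*19=95 best=95 *, l++
l=1 r=19: min(4,18)*18=72 best=95, l++
l=2 r=19: min(4,18)*17=68 best=95, l++
l=3 r=19: min(2,18)*16=32 best=95, l++

l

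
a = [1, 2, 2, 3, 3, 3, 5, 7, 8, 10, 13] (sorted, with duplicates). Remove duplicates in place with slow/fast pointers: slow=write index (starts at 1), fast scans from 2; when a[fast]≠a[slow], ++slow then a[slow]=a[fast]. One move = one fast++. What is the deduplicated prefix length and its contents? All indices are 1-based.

length 8; prefix = [1, 2, 3, 5, 7, 8, 10, 13]

(s=1,f=2) a[fast]=2≠a[slow]=1 write a[2]=2 → slow++,fast++
(s=2,f=3) a[fast]=2=a[slow] dup → fast++
(s=2,f=4) a[fast]=3≠a[slow]=2 write a[3]=3 → slow++,fast++
(s=3,f=5) a[fast]=3=a[slow] dup → fast++
(s=3,f=6) a[fast]=3=a[slow] dup → fast++
(s=3,f=7) a[fast]=5≠a[slow]=3 write a[4]=5 → slow++,fast++
(s=4,f=8) a[fast]=7≠a[slow]=5 write a[5]=7 → slow++,fast++
(s=5,f=9) a[fast]=8≠a[slow]=7 write a[6]=8 → slow++,fast++
(s=6,f=10) a[fast]=10≠a[slow]=8 write a[7]=10 → slow++,fast++
(s=7,f=11) a[fast]=13≠a[slow]=10 write a[8]=13 → slow++,fast++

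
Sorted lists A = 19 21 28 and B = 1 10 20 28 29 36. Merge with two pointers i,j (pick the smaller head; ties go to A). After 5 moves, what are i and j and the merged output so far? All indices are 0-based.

i=2, j=3, merged so far=[1, 10, 19, 20, 21]

i=0 j=0: A[i]=19>B[j]=1 take 1, j++
i=0 j=1: A[i]=19>B[j]=10 take 10, j++
i=0 j=2: A[i]=19<=B[j]=20 take 19, i++
i=1 j=2: A[i]=21>B[j]=20 take 20, j++
i=1 j=3: A[i]=21<=B[j]=28 take 21, i++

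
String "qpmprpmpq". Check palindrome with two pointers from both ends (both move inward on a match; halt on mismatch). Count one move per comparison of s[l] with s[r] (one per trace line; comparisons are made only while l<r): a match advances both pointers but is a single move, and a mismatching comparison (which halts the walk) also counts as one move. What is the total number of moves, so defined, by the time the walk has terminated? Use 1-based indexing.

l=1 r=9: 'q'=='q', l++,r--
l=2 r=8: 'p'=='p', l++,r--
l=3 r=7: 'm'=='m', l++,r--
l=4 r=6: 'p'=='p', l++,r--

4 moves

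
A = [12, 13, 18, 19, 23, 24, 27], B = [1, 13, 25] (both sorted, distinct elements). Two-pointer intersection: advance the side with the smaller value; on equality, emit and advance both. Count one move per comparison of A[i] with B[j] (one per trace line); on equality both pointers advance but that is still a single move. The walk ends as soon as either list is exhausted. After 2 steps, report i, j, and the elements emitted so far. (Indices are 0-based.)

i=1, j=1, emitted=[]

[i=0,j=0] 12>1 → j++
[i=0,j=1] 12<13 → i++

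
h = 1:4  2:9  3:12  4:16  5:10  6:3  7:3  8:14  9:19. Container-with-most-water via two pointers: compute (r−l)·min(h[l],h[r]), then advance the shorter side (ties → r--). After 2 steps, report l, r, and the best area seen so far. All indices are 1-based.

l=3, r=9, best area=63

l=1 r=9: min(4,19)*8=32 best=32 *, l++
l=2 r=9: min(9,19)*7=63 best=63 *, l++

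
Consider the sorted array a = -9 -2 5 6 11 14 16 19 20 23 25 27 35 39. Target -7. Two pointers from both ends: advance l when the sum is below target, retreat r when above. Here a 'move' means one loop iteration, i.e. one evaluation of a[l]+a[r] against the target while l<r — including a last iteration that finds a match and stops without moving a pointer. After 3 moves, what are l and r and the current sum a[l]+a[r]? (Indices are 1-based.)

[1,14] -9+39=30 >-7 → r--
[1,13] -9+35=26 >-7 → r--
[1,12] -9+27=18 >-7 → r--

l=1, r=11, sum=16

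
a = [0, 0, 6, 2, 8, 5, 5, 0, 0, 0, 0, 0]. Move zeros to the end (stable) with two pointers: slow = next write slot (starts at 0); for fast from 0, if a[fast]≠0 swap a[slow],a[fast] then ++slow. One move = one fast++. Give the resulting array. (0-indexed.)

(s=0,f=0) a[fast]=0 → fast++
(s=0,f=1) a[fast]=0 → fast++
(s=0,f=2) a[fast]=6≠0 swap→a[0]=6 → slow++,fast++
(s=1,f=3) a[fast]=2≠0 swap→a[1]=2 → slow++,fast++
(s=2,f=4) a[fast]=8≠0 swap→a[2]=8 → slow++,fast++
(s=3,f=5) a[fast]=5≠0 swap→a[3]=5 → slow++,fast++
(s=4,f=6) a[fast]=5≠0 swap→a[4]=5 → slow++,fast++
(s=5,f=7) a[fast]=0 → fast++
(s=5,f=8) a[fast]=0 → fast++
(s=5,f=9) a[fast]=0 → fast++
(s=5,f=10) a[fast]=0 → fast++
(s=5,f=11) a[fast]=0 → fast++

[6, 2, 8, 5, 5, 0, 0, 0, 0, 0, 0, 0]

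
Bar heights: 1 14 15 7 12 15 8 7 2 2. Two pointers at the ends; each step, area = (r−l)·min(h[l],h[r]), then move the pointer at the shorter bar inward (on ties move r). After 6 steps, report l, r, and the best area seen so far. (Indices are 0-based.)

l=0 r=9: min(1,2)*9=9 best=9 *, l++
l=1 r=9: min(14,2)*8=16 best=16 *, r--
l=1 r=8: min(14,2)*7=14 best=16, r--
l=1 r=7: min(14,7)*6=42 best=42 *, r--
l=1 r=6: min(14,8)*5=40 best=42, r--
l=1 r=5: min(14,15)*4=56 best=56 *, l++

l=2, r=5, best area=56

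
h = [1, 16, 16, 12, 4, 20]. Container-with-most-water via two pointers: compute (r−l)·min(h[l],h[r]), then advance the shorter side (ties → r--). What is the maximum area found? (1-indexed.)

max area = 64

l=1 r=6: min(1,20)*5=5 best=5 *, l++
l=2 r=6: min(16,20)*4=64 best=64 *, l++
l=3 r=6: min(16,20)*3=48 best=64, l++
l=4 r=6: min(12,20)*2=24 best=64, l++
l=5 r=6: min(4,20)*1=4 best=64, l++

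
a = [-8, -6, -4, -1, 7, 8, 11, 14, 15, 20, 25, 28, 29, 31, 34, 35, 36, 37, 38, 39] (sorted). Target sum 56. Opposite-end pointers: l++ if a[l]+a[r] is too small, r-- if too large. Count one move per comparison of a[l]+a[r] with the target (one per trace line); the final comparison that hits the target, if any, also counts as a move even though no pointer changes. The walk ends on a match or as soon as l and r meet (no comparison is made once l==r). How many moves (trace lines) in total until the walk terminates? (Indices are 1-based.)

13 moves

l=1 r=20: -8+39=31 <56, l++
l=2 r=20: -6+39=33 <56, l++
l=3 r=20: -4+39=35 <56, l++
l=4 r=20: -1+39=38 <56, l++
l=5 r=20: 7+39=46 <56, l++
l=6 r=20: 8+39=47 <56, l++
l=7 r=20: 11+39=50 <56, l++
l=8 r=20: 14+39=53 <56, l++
l=9 r=20: 15+39=54 <56, l++
l=10 r=20: 20+39=59 >56, r--
l=10 r=19: 20+38=58 >56, r--
l=10 r=18: 20+37=57 >56, r--
l=10 r=17: 20+36=56, found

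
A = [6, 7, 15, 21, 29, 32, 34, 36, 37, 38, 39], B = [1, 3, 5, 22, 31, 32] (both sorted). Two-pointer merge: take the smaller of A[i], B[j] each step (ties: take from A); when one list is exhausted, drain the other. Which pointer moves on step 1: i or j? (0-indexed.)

[i=0,j=0] A[i]=6>B[j]=1 take 1 → j++

j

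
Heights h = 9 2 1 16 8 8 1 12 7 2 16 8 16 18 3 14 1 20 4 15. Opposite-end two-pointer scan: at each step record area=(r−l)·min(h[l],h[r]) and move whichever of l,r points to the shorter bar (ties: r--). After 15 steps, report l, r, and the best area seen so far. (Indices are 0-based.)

l=13, r=17, best area=240

l=0 r=19: min(9,15)*19=171 best=171 *, l++
l=1 r=19: min(2,15)*18=36 best=171, l++
l=2 r=19: min(1,15)*17=17 best=171, l++
l=3 r=19: min(16,15)*16=240 best=240 *, r--
l=3 r=18: min(16,4)*15=60 best=240, r--
l=3 r=17: min(16,20)*14=224 best=240, l++
l=4 r=17: min(8,20)*13=104 best=240, l++
l=5 r=17: min(8,20)*12=96 best=240, l++
l=6 r=17: min(1,20)*11=11 best=240, l++
l=7 r=17: min(12,20)*10=120 best=240, l++
l=8 r=17: min(7,20)*9=63 best=240, l++
l=9 r=17: min(2,20)*8=16 best=240, l++
l=10 r=17: min(16,20)*7=112 best=240, l++
l=11 r=17: min(8,20)*6=48 best=240, l++
l=12 r=17: min(16,20)*5=80 best=240, l++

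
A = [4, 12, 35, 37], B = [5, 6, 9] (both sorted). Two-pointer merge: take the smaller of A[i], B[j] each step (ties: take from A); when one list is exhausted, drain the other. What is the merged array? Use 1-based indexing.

[4, 5, 6, 9, 12, 35, 37]

[i=1,j=1] A[i]=4<=B[j]=5 take 4 → i++
[i=2,j=1] A[i]=12>B[j]=5 take 5 → j++
[i=2,j=2] A[i]=12>B[j]=6 take 6 → j++
[i=2,j=3] A[i]=12>B[j]=9 take 9 → j++
[i=2,j=4] B done, take A[i]=12 → i++
[i=3,j=4] B done, take A[i]=35 → i++
[i=4,j=4] B done, take A[i]=37 → i++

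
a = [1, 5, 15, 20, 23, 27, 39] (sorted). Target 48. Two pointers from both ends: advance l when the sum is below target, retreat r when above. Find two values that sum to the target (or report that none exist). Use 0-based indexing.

no pair

[0,6] 1+39=40 <48 → l++
[1,6] 5+39=44 <48 → l++
[2,6] 15+39=54 >48 → r--
[2,5] 15+27=42 <48 → l++
[3,5] 20+27=47 <48 → l++
[4,5] 23+27=50 >48 → r--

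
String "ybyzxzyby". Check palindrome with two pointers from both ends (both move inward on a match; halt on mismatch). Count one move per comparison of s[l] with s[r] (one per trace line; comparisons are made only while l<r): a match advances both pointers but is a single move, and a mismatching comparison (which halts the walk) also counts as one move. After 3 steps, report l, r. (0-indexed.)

[0,8] 'y'=='y' → l++,r--
[1,7] 'b'=='b' → l++,r--
[2,6] 'y'=='y' → l++,r--

l=3, r=5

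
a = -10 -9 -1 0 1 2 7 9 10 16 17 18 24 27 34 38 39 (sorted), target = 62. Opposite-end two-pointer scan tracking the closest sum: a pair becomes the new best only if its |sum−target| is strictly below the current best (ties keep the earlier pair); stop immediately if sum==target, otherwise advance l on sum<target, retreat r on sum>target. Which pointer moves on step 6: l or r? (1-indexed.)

l

[1,17] -10+39=29 d=33 * → l++
[2,17] -9+39=30 d=32 * → l++
[3,17] -1+39=38 d=24 * → l++
[4,17] 0+39=39 d=23 * → l++
[5,17] 1+39=40 d=22 * → l++
[6,17] 2+39=41 d=21 * → l++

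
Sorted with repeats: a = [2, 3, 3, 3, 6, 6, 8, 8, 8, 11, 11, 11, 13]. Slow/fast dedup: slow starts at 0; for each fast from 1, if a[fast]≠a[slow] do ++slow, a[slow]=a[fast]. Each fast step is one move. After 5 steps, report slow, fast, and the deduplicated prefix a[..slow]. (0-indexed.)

slow=0 fast=1: a[fast]=3≠a[slow]=2 write a[1]=3, slow++,fast++
slow=1 fast=2: a[fast]=3=a[slow] dup, fast++
slow=1 fast=3: a[fast]=3=a[slow] dup, fast++
slow=1 fast=4: a[fast]=6≠a[slow]=3 write a[2]=6, slow++,fast++
slow=2 fast=5: a[fast]=6=a[slow] dup, fast++

slow=2, fast=6, prefix=[2, 3, 6]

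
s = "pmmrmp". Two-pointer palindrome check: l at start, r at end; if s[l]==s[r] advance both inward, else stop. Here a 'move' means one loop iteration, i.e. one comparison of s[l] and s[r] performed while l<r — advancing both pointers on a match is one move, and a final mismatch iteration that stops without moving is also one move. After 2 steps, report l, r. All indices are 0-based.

l=0 r=5: 'p'=='p', l++,r--
l=1 r=4: 'm'=='m', l++,r--

l=2, r=3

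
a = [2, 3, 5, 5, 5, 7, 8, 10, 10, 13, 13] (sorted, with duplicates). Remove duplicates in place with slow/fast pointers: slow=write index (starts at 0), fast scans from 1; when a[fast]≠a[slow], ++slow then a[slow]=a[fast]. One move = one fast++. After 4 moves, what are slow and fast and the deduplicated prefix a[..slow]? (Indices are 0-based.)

slow=2, fast=5, prefix=[2, 3, 5]

slow=0 fast=1: a[fast]=3≠a[slow]=2 write a[1]=3, slow++,fast++
slow=1 fast=2: a[fast]=5≠a[slow]=3 write a[2]=5, slow++,fast++
slow=2 fast=3: a[fast]=5=a[slow] dup, fast++
slow=2 fast=4: a[fast]=5=a[slow] dup, fast++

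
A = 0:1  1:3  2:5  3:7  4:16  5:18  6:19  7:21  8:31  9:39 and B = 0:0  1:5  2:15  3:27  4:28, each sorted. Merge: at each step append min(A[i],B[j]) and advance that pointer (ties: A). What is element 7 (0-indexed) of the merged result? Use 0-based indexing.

[i=0,j=0] A[i]=1>B[j]=0 take 0 → j++
[i=0,j=1] A[i]=1<=B[j]=5 take 1 → i++
[i=1,j=1] A[i]=3<=B[j]=5 take 3 → i++
[i=2,j=1] A[i]=5<=B[j]=5 take 5 → i++
[i=3,j=1] A[i]=7>B[j]=5 take 5 → j++
[i=3,j=2] A[i]=7<=B[j]=15 take 7 → i++
[i=4,j=2] A[i]=16>B[j]=15 take 15 → j++
[i=4,j=3] A[i]=16<=B[j]=27 take 16 → i++
[i=5,j=3] A[i]=18<=B[j]=27 take 18 → i++
[i=6,j=3] A[i]=19<=B[j]=27 take 19 → i++
[i=7,j=3] A[i]=21<=B[j]=27 take 21 → i++
[i=8,j=3] A[i]=31>B[j]=27 take 27 → j++
[i=8,j=4] A[i]=31>B[j]=28 take 28 → j++
[i=8,j=5] B done, take A[i]=31 → i++
[i=9,j=5] B done, take A[i]=39 → i++

merged[7] = 16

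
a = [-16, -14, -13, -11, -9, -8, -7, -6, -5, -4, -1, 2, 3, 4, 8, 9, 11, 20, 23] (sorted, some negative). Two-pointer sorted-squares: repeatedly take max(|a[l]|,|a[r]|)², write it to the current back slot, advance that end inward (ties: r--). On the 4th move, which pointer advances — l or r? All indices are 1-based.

l

[1,19] |-16|<=|23| out[19]=529 → r--
[1,18] |-16|<=|20| out[18]=400 → r--
[1,17] |-16|>|11| out[17]=256 → l++
[2,17] |-14|>|11| out[16]=196 → l++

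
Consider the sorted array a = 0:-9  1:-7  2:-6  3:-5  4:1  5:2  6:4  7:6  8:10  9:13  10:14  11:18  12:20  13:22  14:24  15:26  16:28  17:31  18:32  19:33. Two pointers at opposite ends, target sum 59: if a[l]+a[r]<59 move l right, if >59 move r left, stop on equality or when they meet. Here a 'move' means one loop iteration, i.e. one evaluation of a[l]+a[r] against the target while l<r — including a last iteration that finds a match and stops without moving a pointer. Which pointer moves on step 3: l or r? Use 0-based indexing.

[0,19] -9+33=24 <59 → l++
[1,19] -7+33=26 <59 → l++
[2,19] -6+33=27 <59 → l++

l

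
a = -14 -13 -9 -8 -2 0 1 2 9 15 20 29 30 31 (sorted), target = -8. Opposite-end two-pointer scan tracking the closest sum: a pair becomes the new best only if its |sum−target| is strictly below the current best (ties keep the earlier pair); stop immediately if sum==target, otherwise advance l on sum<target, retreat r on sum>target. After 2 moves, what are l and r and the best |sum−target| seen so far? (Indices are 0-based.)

l=0 r=13: -14+31=17 d=25 *, r--
l=0 r=12: -14+30=16 d=24 *, r--

l=0, r=11, best |Δ|=24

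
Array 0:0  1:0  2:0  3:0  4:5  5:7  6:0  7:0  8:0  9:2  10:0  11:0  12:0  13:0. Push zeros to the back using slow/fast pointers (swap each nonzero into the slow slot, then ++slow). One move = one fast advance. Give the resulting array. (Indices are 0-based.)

slow=0 fast=0: a[fast]=0, fast++
slow=0 fast=1: a[fast]=0, fast++
slow=0 fast=2: a[fast]=0, fast++
slow=0 fast=3: a[fast]=0, fast++
slow=0 fast=4: a[fast]=5≠0 swap→a[0]=5, slow++,fast++
slow=1 fast=5: a[fast]=7≠0 swap→a[1]=7, slow++,fast++
slow=2 fast=6: a[fast]=0, fast++
slow=2 fast=7: a[fast]=0, fast++
slow=2 fast=8: a[fast]=0, fast++
slow=2 fast=9: a[fast]=2≠0 swap→a[2]=2, slow++,fast++
slow=3 fast=10: a[fast]=0, fast++
slow=3 fast=11: a[fast]=0, fast++
slow=3 fast=12: a[fast]=0, fast++
slow=3 fast=13: a[fast]=0, fast++

[5, 7, 2, 0, 0, 0, 0, 0, 0, 0, 0, 0, 0, 0]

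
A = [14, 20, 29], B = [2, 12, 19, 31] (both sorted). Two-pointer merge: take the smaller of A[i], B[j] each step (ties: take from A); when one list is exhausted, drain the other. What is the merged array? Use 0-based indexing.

[2, 12, 14, 19, 20, 29, 31]

i=0 j=0: A[i]=14>B[j]=2 take 2, j++
i=0 j=1: A[i]=14>B[j]=12 take 12, j++
i=0 j=2: A[i]=14<=B[j]=19 take 14, i++
i=1 j=2: A[i]=20>B[j]=19 take 19, j++
i=1 j=3: A[i]=20<=B[j]=31 take 20, i++
i=2 j=3: A[i]=29<=B[j]=31 take 29, i++
i=3 j=3: A done, take B[j]=31, j++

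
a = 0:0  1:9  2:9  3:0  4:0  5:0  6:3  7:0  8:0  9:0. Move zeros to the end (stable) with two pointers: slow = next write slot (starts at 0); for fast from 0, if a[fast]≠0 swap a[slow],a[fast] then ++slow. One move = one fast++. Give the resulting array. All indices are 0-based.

[9, 9, 3, 0, 0, 0, 0, 0, 0, 0]

(s=0,f=0) a[fast]=0 → fast++
(s=0,f=1) a[fast]=9≠0 swap→a[0]=9 → slow++,fast++
(s=1,f=2) a[fast]=9≠0 swap→a[1]=9 → slow++,fast++
(s=2,f=3) a[fast]=0 → fast++
(s=2,f=4) a[fast]=0 → fast++
(s=2,f=5) a[fast]=0 → fast++
(s=2,f=6) a[fast]=3≠0 swap→a[2]=3 → slow++,fast++
(s=3,f=7) a[fast]=0 → fast++
(s=3,f=8) a[fast]=0 → fast++
(s=3,f=9) a[fast]=0 → fast++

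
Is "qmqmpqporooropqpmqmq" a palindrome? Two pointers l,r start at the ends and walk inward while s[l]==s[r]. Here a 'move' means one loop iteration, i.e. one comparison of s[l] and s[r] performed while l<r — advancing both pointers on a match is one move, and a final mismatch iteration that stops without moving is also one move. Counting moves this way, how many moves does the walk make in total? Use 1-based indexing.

10 moves

[1,20] 'q'=='q' → l++,r--
[2,19] 'm'=='m' → l++,r--
[3,18] 'q'=='q' → l++,r--
[4,17] 'm'=='m' → l++,r--
[5,16] 'p'=='p' → l++,r--
[6,15] 'q'=='q' → l++,r--
[7,14] 'p'=='p' → l++,r--
[8,13] 'o'=='o' → l++,r--
[9,12] 'r'=='r' → l++,r--
[10,11] 'o'=='o' → l++,r--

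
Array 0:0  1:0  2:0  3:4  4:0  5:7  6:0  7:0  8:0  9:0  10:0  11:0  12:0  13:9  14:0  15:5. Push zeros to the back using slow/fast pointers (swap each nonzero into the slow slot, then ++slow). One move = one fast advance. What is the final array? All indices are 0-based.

slow=0 fast=0: a[fast]=0, fast++
slow=0 fast=1: a[fast]=0, fast++
slow=0 fast=2: a[fast]=0, fast++
slow=0 fast=3: a[fast]=4≠0 swap→a[0]=4, slow++,fast++
slow=1 fast=4: a[fast]=0, fast++
slow=1 fast=5: a[fast]=7≠0 swap→a[1]=7, slow++,fast++
slow=2 fast=6: a[fast]=0, fast++
slow=2 fast=7: a[fast]=0, fast++
slow=2 fast=8: a[fast]=0, fast++
slow=2 fast=9: a[fast]=0, fast++
slow=2 fast=10: a[fast]=0, fast++
slow=2 fast=11: a[fast]=0, fast++
slow=2 fast=12: a[fast]=0, fast++
slow=2 fast=13: a[fast]=9≠0 swap→a[2]=9, slow++,fast++
slow=3 fast=14: a[fast]=0, fast++
slow=3 fast=15: a[fast]=5≠0 swap→a[3]=5, slow++,fast++

[4, 7, 9, 5, 0, 0, 0, 0, 0, 0, 0, 0, 0, 0, 0, 0]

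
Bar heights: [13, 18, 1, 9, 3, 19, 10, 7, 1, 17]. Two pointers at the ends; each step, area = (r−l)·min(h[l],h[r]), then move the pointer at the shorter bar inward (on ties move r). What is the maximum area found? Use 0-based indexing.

l=0 r=9: min(13,17)*9=117 best=117 *, l++
l=1 r=9: min(18,17)*8=136 best=136 *, r--
l=1 r=8: min(18,1)*7=7 best=136, r--
l=1 r=7: min(18,7)*6=42 best=136, r--
l=1 r=6: min(18,10)*5=50 best=136, r--
l=1 r=5: min(18,19)*4=72 best=136, l++
l=2 r=5: min(1,19)*3=3 best=136, l++
l=3 r=5: min(9,19)*2=18 best=136, l++
l=4 r=5: min(3,19)*1=3 best=136, l++

max area = 136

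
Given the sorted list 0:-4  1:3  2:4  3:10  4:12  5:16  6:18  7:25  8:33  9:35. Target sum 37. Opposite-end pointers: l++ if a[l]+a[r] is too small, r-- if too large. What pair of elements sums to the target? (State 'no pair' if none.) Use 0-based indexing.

l=0 r=9: -4+35=31 <37, l++
l=1 r=9: 3+35=38 >37, r--
l=1 r=8: 3+33=36 <37, l++
l=2 r=8: 4+33=37, found

(4, 33)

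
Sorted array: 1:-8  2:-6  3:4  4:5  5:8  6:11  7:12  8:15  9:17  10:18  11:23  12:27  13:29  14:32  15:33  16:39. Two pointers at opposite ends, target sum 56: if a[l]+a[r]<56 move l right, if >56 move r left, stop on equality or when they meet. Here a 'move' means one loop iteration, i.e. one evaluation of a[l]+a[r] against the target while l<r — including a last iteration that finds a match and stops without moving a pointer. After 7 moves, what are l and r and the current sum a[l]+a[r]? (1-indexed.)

[1,16] -8+39=31 <56 → l++
[2,16] -6+39=33 <56 → l++
[3,16] 4+39=43 <56 → l++
[4,16] 5+39=44 <56 → l++
[5,16] 8+39=47 <56 → l++
[6,16] 11+39=50 <56 → l++
[7,16] 12+39=51 <56 → l++

l=8, r=16, sum=54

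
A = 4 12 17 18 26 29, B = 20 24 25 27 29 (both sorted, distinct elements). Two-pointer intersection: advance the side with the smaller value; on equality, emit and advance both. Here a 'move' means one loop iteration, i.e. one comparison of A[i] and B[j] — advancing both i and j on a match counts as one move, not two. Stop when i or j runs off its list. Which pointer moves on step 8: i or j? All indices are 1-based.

i=1 j=1: 4<20, i++
i=2 j=1: 12<20, i++
i=3 j=1: 17<20, i++
i=4 j=1: 18<20, i++
i=5 j=1: 26>20, j++
i=5 j=2: 26>24, j++
i=5 j=3: 26>25, j++
i=5 j=4: 26<27, i++

i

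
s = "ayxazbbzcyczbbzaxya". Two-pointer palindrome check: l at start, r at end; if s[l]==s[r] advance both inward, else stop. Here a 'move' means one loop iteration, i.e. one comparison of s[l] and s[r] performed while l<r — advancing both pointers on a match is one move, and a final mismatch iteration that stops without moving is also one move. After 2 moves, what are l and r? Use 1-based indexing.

[1,19] 'a'=='a' → l++,r--
[2,18] 'y'=='y' → l++,r--

l=3, r=17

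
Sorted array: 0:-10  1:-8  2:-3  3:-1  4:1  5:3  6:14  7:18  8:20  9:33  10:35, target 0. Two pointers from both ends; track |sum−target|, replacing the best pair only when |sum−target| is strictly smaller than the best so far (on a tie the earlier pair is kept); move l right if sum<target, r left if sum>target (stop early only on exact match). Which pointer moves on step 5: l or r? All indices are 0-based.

r

[0,10] -10+35=25 d=25 * → r--
[0,9] -10+33=23 d=23 * → r--
[0,8] -10+20=10 d=10 * → r--
[0,7] -10+18=8 d=8 * → r--
[0,6] -10+14=4 d=4 * → r--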